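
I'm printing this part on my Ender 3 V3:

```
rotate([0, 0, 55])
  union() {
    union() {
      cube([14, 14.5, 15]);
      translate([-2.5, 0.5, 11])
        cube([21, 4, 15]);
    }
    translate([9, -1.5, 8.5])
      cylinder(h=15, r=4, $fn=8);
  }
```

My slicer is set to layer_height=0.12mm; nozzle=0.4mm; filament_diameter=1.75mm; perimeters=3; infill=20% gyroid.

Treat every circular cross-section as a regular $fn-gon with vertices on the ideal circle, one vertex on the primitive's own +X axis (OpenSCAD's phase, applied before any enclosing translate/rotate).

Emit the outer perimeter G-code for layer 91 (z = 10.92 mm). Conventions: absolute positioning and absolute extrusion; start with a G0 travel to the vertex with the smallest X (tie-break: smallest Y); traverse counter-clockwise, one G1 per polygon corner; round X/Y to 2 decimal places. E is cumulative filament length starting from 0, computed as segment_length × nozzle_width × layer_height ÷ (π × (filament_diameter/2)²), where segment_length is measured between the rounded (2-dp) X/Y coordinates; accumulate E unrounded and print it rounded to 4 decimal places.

At z = 10.92 mm: the cube (footprint 14×14.5) is included at this height; the cube at (-2.5, 0.5) does not reach this height (z outside [11, 26]); Taking the union: only the 14×14.5 cube is present, so the union is just that shape — 1 connected region; the cylinder at (9, -1.5): section is a regular 8-gon, circumradius r=4; Taking the union: the regions partially overlap (shared area 11.56 mm²), so overlapping operands fuse into one piece — 1 connected region; (rotated 55° about Z; rotation is an isometry so areas/perimeters/island counts are preserved). The outline is a single polygon with 11 vertices. Extrusion per mm of travel: 0.4 × 0.12 / (π × 0.875²) = 0.019956. Accumulating E over each segment gives final E = 1.3116.

G0 X-11.88 Y8.32 Z10.92
G1 X0.00 Y0.00 E0.2894
G1 X3.22 Y4.60 E0.4015
G1 X4.10 Y3.24 E0.4338
G1 X7.09 Y2.57 E0.4950
G1 X9.67 Y4.22 E0.5561
G1 X10.33 Y7.21 E0.6172
G1 X8.69 Y9.79 E0.6782
G1 X7.10 Y10.14 E0.7107
G1 X8.03 Y11.47 E0.7431
G1 X-3.85 Y19.78 E1.0324
G1 X-11.88 Y8.32 E1.3116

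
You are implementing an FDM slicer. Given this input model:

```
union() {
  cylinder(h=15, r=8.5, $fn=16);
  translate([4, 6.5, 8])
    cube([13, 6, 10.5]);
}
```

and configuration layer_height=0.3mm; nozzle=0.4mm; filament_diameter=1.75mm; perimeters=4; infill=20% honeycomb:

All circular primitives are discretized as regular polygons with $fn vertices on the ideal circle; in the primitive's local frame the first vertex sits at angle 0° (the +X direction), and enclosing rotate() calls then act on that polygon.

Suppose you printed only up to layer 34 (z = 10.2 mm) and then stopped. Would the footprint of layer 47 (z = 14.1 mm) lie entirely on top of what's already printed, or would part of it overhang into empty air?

entirely on top

Compare the two slices. At z = 10.2: the r=8.5 cylinder contributes a regular 16-gon of circumradius 8.5 (area = (16/2)·8.500²·sin(360°/16) = 221.19 mm²); the cube at (4, 6.5) (footprint 13×6) is included at this height (area 78.00 mm²); Merging all regions: the regions partially overlap — summed areas 299.19 mm² minus the doubly-counted overlap 0.55 mm² gives 298.65 mm² — area = 298.65 mm². At z = 14.1: the r=8.5 cylinder gives a regular 16-gon of circumradius 8.5 (constant along its height) (area = (16/2)·8.500²·sin(360°/16) = 221.19 mm²); the cube at (4, 6.5) (footprint 13×6) is included at this height (area 78.00 mm²); Combining (union): the regions partially overlap — summed areas 299.19 mm² minus the doubly-counted overlap 0.55 mm² gives 298.65 mm² — area = 298.65 mm². Checking containment: the cross-section at z = 14.1 is a subset of the cross-section at z = 10.2.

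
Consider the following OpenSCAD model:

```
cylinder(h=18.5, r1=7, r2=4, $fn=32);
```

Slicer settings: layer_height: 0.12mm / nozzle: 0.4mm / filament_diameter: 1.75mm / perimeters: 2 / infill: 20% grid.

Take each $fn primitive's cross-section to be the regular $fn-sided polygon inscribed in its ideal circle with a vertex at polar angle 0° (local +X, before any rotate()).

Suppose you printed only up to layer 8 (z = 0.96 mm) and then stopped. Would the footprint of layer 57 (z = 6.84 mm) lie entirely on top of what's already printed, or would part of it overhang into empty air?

Compare the two slices. At z = 0.96: the cone: at t=0.052 of its height the radius interpolates to r₁+(r₂−r₁)t = 6.844, giving a regular 32-gon of that circumradius (area = (32/2)·6.844²·sin(360°/32) = 146.22 mm²). At z = 6.84: the cone: at t=0.370 of its height the radius interpolates to r₁+(r₂−r₁)t = 5.891, giving a regular 32-gon of that circumradius (area = (32/2)·5.891²·sin(360°/32) = 108.32 mm²). Checking containment: the cross-section at z = 6.84 is a subset of the cross-section at z = 0.96.

entirely on top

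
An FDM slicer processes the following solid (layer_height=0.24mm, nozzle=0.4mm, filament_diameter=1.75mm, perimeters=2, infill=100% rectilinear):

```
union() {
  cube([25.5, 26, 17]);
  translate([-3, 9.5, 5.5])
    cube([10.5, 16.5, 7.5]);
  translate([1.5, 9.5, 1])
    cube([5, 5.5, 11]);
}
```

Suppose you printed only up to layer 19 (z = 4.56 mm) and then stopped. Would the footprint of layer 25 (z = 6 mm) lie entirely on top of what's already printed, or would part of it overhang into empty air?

Compare the two slices. At z = 4.56: the cube (footprint 25.5×26) is included at this height (area 663.00 mm²); the cube at (-3, 9.5) is absent (z outside [5.5, 13]); the 5×5.5 cube at (1.5, 9.5) contributes its full rectangle (area 27.50 mm²); Merging all regions: the 5×5.5 cube at (1.5, 9.5) lies entirely inside the 25.5×26 cube, so the union is just the 25.5×26 cube — area = 663.00 mm². At z = 6: the 25.5×26 cube contributes its full rectangle (area 663.00 mm²); the cube at (-3, 9.5) (footprint 10.5×16.5) is included at this height (area 173.25 mm²); the cube at (1.5, 9.5) (footprint 5×5.5) is included at this height (area 27.50 mm²); Merging all regions: the regions partially overlap — summed areas 863.75 mm² minus the doubly-counted overlap 151.25 mm² gives 712.50 mm² — area = 712.50 mm². Checking containment: at z = 6 the cross-section extends beyond the z = 4.56 cross-section by about 49.50 mm².

part overhangs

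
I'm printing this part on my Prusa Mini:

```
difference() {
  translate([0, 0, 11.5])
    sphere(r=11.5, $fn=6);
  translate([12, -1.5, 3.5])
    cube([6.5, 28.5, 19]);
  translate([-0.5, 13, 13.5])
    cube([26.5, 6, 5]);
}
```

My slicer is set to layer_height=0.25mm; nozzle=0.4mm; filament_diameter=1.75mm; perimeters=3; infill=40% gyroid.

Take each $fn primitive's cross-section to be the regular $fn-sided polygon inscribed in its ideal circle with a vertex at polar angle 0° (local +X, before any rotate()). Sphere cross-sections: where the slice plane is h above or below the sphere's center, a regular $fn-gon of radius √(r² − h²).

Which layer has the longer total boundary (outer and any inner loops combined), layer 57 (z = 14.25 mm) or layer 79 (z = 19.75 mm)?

layer 57 (z = 14.25 mm)

Layer 57 (z = 14.25): the r=11.5 sphere slices to a regular 6-gon of circumradius 11.166 (√(r²−h²) with h=2.75 from center) (perimeter = 2·6·11.166·sin(180°/6) = 67.00 mm); the cube at (12, -1.5) is present — its section is the full 6.5×28.5 rectangle (perimeter 70.00 mm); the 26.5×6 cube at (-0.5, 13) contributes its full rectangle (perimeter 65.00 mm); Subtracting the remaining from the first: starting from the r=11.5 sphere, the 6.5×28.5 cube at (12, -1.5) misses the remaining region (no effect); the 26.5×6 cube at (-0.5, 13) misses the remaining region (no effect) — boundary = 67.00 mm. So its perimeter = 67.00 mm. Layer 79 (z = 19.75): the r=11.5 sphere slices to a regular 6-gon of circumradius 8.012 (√(r²−h²) with h=8.25 from center) (perimeter = 2·6·8.012·sin(180°/6) = 48.07 mm); the 6.5×28.5 cube at (12, -1.5) contributes its full rectangle (perimeter 70.00 mm); the cube at (-0.5, 13) is not intersected at this z (z outside [13.5, 18.5]); Subtracting the remaining from the first: starting from the r=11.5 sphere, the 6.5×28.5 cube at (12, -1.5) misses the remaining region (no effect) — boundary = 48.07 mm. So its perimeter = 48.07 mm. Layer 57 is larger (67.00 vs 48.07 mm).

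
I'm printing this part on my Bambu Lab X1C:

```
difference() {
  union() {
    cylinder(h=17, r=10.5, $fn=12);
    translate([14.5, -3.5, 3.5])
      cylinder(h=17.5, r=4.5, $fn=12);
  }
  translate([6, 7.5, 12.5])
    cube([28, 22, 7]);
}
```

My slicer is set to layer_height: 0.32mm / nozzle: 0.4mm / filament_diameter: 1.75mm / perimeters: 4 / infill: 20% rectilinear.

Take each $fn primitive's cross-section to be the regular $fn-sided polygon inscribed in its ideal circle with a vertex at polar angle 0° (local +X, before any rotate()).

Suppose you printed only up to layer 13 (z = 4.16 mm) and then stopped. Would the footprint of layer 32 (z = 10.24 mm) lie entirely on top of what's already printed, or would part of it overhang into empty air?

entirely on top

Compare the two slices. At z = 4.16: the cylinder: section is a regular 12-gon, circumradius r=10.5 (area = (12/2)·10.500²·sin(360°/12) = 330.75 mm²); the r=4.5 cylinder at (14.5, -3.5) contributes a regular 12-gon of circumradius 4.5 (area = (12/2)·4.500²·sin(360°/12) = 60.75 mm²); Combining (union): the 2 present regions are separate (no shared area or edge), so areas and boundary lengths simply add and each stays a separate island — area = 391.50 mm²; the cube at (6, 7.5) is absent (z outside [12.5, 19.5]); Taking the first minus the rest: none of the subtracted shapes is present at this height, so that combined region is unchanged — area = 391.50 mm². At z = 10.24: the cylinder: section is a regular 12-gon, circumradius r=10.5 (area = (12/2)·10.500²·sin(360°/12) = 330.75 mm²); the r=4.5 cylinder at (14.5, -3.5) contributes a regular 12-gon of circumradius 4.5 (area = (12/2)·4.500²·sin(360°/12) = 60.75 mm²); Merging all regions: the 2 present regions are separate (no shared area or edge), so areas and boundary lengths simply add and each stays a separate island — area = 391.50 mm²; the cube at (6, 7.5) is not intersected at this z (z outside [12.5, 19.5]); Taking the first minus the rest: none of the subtracted shapes is present at this height, so that combined region is unchanged — area = 391.50 mm². Checking containment: the cross-section at z = 10.24 is a subset of the cross-section at z = 4.16.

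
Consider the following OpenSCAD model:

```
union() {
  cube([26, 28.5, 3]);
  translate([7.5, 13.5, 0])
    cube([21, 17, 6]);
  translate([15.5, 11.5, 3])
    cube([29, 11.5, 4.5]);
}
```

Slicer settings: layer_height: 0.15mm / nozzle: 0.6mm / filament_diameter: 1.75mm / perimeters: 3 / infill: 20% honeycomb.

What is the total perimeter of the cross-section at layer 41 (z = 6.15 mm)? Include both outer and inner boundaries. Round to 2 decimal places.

81.00 mm

At z = 6.15 mm: the cube does not reach this height (z outside [0, 3]); the cube at (7.5, 13.5) is not intersected at this z (z outside [0, 6]); the cube at (15.5, 11.5) (footprint 29×11.5) is included at this height (perimeter 81.00 mm); Taking the union: only the 29×11.5 cube at (15.5, 11.5) is present, so the union is just that shape — boundary = 81.00 mm. Overall, the cross-section is a single solid region. Total boundary length (outer) = 81.00 mm.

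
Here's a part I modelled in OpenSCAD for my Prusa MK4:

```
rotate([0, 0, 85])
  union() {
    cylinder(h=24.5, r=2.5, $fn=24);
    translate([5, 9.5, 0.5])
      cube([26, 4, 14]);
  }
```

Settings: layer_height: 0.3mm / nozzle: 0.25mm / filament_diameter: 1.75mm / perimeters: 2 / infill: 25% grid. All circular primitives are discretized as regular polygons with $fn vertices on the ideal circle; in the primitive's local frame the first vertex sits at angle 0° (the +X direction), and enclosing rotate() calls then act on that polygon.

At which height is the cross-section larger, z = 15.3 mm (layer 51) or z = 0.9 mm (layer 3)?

layer 3 (z = 0.9 mm)

Layer 51 (z = 15.3): the cylinder: section is a regular 24-gon, circumradius r=2.5 (area = (24/2)·2.500²·sin(360°/24) = 19.41 mm²); the cube at (5, 9.5) does not reach this height (z outside [0.5, 14.5]); Taking the union: only the r=2.5 cylinder is present, so the union is just that shape — area = 19.41 mm²; (whole slice rotated 85° about Z — lengths, areas and connectivity unchanged). So its area = 19.41 mm². Layer 3 (z = 0.9): the r=2.5 cylinder gives a regular 24-gon of circumradius 2.5 (constant along its height) (area = (24/2)·2.500²·sin(360°/24) = 19.41 mm²); the 26×4 cube at (5, 9.5) contributes its full rectangle (area 104.00 mm²); Taking the union: the 2 present regions are separate (no shared area or edge), so areas and boundary lengths simply add and each stays a separate island — area = 123.41 mm²; (rotated 85° about Z; rotation is an isometry so areas/perimeters/island counts are preserved). So its area = 123.41 mm². Layer 3 is larger (123.41 vs 19.41 mm²).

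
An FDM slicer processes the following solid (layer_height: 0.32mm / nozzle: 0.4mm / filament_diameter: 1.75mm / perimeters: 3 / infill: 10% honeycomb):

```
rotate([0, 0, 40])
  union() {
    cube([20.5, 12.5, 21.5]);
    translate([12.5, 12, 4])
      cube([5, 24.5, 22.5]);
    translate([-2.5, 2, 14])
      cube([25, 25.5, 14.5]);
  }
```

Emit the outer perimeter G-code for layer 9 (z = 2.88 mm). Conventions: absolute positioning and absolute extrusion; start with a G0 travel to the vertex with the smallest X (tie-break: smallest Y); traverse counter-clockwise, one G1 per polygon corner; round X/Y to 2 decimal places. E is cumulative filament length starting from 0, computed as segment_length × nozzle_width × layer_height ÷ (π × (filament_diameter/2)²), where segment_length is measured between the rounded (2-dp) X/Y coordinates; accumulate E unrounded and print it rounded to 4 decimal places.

G0 X-8.03 Y9.58 Z2.88
G1 X0.00 Y0.00 E0.6652
G1 X15.70 Y13.18 E1.7561
G1 X7.67 Y22.75 E2.4209
G1 X-8.03 Y9.58 E3.5114

At z = 2.88 mm: the cube is present — its section is the full 20.5×12.5 rectangle; the cube at (12.5, 12) is absent (z outside [4, 26.5]); the cube at (-2.5, 2) is absent (z outside [14, 28.5]); Merging all regions: only the 20.5×12.5 cube is present, so the union is just that shape — 1 connected region; (rotated 40° about Z; rotation is an isometry so areas/perimeters/island counts are preserved). The outline is a single polygon with 4 vertices. Extrusion per mm of travel: 0.4 × 0.32 / (π × 0.875²) = 0.053216. Accumulating E over each segment gives final E = 3.5114.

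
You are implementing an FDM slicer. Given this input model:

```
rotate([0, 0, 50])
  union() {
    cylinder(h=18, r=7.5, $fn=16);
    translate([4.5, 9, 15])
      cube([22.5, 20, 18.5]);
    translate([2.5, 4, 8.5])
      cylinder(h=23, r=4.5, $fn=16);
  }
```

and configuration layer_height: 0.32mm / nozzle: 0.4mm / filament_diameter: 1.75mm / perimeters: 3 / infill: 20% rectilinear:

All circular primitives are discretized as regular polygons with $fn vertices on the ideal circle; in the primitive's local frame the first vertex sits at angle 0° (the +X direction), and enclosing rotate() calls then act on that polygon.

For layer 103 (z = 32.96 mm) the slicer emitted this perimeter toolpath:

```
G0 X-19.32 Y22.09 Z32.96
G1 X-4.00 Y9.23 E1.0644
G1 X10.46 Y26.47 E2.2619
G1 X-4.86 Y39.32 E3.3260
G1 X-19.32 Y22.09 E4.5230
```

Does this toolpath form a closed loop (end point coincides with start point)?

Start point (G0): (-19.32, 22.09). End point (last G1): the path returns to the start — closed.

yes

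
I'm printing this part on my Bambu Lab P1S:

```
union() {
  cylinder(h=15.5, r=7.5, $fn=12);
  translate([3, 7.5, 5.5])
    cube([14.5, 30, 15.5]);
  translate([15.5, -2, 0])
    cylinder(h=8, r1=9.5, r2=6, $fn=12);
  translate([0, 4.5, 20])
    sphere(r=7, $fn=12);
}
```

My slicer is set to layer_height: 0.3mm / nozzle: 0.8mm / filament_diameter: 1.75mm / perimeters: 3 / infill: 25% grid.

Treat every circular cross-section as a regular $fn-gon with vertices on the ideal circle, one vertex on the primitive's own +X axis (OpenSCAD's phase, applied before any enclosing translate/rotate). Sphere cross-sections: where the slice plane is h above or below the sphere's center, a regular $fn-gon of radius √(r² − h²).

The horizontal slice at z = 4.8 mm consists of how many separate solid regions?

2

At z = 4.8 mm: the cylinder: section is a regular 12-gon, circumradius r=7.5; the cube at (3, 7.5) is absent (z outside [5.5, 21]); the cone at (15.5, -2): at t=0.600 of its height the radius interpolates to r₁+(r₂−r₁)t = 7.400, giving a regular 12-gon of that circumradius; the sphere at (0, 4.5) is not intersected at this z (|z−center|=15.200 > r=7); Merging all regions: the 2 present regions are separate (no shared area or edge), so areas and boundary lengths simply add and each stays a separate island — 2 connected regions. The result has 2 disconnected regions.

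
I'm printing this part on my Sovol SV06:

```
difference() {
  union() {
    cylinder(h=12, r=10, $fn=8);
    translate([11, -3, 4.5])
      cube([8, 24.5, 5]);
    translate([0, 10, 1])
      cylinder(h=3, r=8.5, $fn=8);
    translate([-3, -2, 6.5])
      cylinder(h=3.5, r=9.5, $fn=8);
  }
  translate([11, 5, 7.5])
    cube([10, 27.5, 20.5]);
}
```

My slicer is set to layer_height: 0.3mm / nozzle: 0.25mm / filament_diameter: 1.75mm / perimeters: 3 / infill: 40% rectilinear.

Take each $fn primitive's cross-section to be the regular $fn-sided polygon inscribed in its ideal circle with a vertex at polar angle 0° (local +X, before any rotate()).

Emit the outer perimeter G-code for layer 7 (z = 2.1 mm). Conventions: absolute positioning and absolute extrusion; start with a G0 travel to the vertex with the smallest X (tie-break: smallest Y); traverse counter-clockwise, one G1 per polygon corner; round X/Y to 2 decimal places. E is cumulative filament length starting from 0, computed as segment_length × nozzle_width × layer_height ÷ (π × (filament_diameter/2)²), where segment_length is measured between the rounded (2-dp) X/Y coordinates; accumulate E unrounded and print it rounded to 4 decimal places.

G0 X-10.00 Y0.00 Z2.10
G1 X-7.07 Y-7.07 E0.2386
G1 X0.00 Y-10.00 E0.4773
G1 X7.07 Y-7.07 E0.7159
G1 X10.00 Y0.00 E0.9545
G1 X7.18 Y6.81 E1.1844
G1 X8.50 Y10.00 E1.2920
G1 X6.01 Y16.01 E1.4949
G1 X0.00 Y18.50 E1.6977
G1 X-6.01 Y16.01 E1.9006
G1 X-8.50 Y10.00 E2.1034
G1 X-7.18 Y6.81 E2.2111
G1 X-10.00 Y0.00 E2.4409

At z = 2.1 mm: the r=10 cylinder gives a regular 8-gon of circumradius 10 (constant along its height); the cube at (11, -3) is absent (z outside [4.5, 9.5]); the cylinder at (0, 10): section is a regular 8-gon, circumradius r=8.5; the cylinder at (-3, -2) is not intersected at this z (z outside [6.5, 10]); Merging all regions: the regions partially overlap (shared area 76.59 mm²), so overlapping operands fuse into one piece — 1 connected region; the cube at (11, 5) is not intersected at this z (z outside [7.5, 28]); Subtracting the remaining from the first: none of the subtracted shapes is present at this height, so the result so far is unchanged — 1 connected region. The outline is a single polygon with 12 vertices. Extrusion per mm of travel: 0.25 × 0.3 / (π × 0.875²) = 0.031181. Accumulating E over each segment gives final E = 2.4409.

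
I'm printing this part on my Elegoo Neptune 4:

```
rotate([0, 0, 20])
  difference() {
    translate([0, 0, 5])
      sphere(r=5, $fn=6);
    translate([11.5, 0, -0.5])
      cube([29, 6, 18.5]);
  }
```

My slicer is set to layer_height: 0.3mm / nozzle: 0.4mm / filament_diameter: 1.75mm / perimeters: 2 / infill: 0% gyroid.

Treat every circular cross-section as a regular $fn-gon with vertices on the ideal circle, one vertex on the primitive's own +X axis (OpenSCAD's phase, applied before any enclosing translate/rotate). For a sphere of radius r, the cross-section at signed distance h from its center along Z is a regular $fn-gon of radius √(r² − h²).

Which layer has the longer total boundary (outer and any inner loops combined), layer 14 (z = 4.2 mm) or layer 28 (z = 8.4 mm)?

layer 14 (z = 4.2 mm)

Layer 14 (z = 4.2): the r=5 sphere contributes a regular 6-gon of circumradius √(5²−0.8²) = 4.936 (perimeter = 2·6·4.936·sin(180°/6) = 29.61 mm); the 29×6 cube at (11.5, 0) contributes its full rectangle (perimeter 70.00 mm); Taking the first minus the rest: starting from the r=5 sphere, the 29×6 cube at (11.5, 0) misses the remaining region (no effect) — boundary = 29.61 mm; (rotated 20° about Z; rotation is an isometry so areas/perimeters/island counts are preserved). So its perimeter = 29.61 mm. Layer 28 (z = 8.4): the sphere: section is a regular 6-gon, circumradius = √(r²−h²) = √(5²−3.4²) = 3.666 (perimeter = 2·6·3.666·sin(180°/6) = 22.00 mm); the 29×6 cube at (11.5, 0) contributes its full rectangle (perimeter 70.00 mm); After the difference (first − rest): starting from the r=5 sphere, the 29×6 cube at (11.5, 0) misses the remaining region (no effect) — boundary = 22.00 mm; (whole slice rotated 20° about Z — lengths, areas and connectivity unchanged). So its perimeter = 22.00 mm. Layer 14 is larger (29.61 vs 22.00 mm).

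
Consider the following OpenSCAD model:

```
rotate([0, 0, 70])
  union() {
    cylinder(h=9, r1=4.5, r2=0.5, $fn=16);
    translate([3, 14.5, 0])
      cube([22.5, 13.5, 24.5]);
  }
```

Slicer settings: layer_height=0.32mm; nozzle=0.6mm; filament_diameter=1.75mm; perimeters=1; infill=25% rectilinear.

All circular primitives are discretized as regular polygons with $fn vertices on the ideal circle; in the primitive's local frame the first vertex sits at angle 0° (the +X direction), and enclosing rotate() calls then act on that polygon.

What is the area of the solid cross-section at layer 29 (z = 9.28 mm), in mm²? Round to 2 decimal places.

303.75 mm²

At z = 9.28 mm: the cone is absent (z outside [0, 9]); the 22.5×13.5 cube at (3, 14.5) contributes its full rectangle (area 303.75 mm²); Combining (union): only the 22.5×13.5 cube at (3, 14.5) is present, so the union is just that shape — area = 303.75 mm²; (rotated 70° about Z; rotation is an isometry so areas/perimeters/island counts are preserved). Overall, the cross-section is a single solid region. Net area = 303.75 mm².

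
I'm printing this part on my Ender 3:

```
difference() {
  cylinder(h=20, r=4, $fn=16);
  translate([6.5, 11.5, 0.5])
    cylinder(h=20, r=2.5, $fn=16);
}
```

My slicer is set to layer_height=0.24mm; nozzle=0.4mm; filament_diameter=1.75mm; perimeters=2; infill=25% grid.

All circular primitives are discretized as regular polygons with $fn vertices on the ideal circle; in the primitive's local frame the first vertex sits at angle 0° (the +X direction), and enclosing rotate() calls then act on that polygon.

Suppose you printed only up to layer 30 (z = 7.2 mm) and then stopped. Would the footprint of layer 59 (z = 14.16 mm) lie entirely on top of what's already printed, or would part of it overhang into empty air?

entirely on top

Compare the two slices. At z = 7.2: the cylinder: section is a regular 16-gon, circumradius r=4 (area = (16/2)·4.000²·sin(360°/16) = 48.98 mm²); the r=2.5 cylinder at (6.5, 11.5) contributes a regular 16-gon of circumradius 2.5 (area = (16/2)·2.500²·sin(360°/16) = 19.13 mm²); Taking the first minus the rest: starting from the r=4 cylinder (48.98 mm²), the r=2.5 cylinder at (6.5, 11.5) misses the remaining region (no effect) — area = 48.98 mm². At z = 14.16: the cylinder: section is a regular 16-gon, circumradius r=4 (area = (16/2)·4.000²·sin(360°/16) = 48.98 mm²); the r=2.5 cylinder at (6.5, 11.5) contributes a regular 16-gon of circumradius 2.5 (area = (16/2)·2.500²·sin(360°/16) = 19.13 mm²); Taking the first minus the rest: starting from the r=4 cylinder (48.98 mm²), the r=2.5 cylinder at (6.5, 11.5) misses the remaining region (no effect) — area = 48.98 mm². Checking containment: the cross-section at z = 14.16 is a subset of the cross-section at z = 7.2.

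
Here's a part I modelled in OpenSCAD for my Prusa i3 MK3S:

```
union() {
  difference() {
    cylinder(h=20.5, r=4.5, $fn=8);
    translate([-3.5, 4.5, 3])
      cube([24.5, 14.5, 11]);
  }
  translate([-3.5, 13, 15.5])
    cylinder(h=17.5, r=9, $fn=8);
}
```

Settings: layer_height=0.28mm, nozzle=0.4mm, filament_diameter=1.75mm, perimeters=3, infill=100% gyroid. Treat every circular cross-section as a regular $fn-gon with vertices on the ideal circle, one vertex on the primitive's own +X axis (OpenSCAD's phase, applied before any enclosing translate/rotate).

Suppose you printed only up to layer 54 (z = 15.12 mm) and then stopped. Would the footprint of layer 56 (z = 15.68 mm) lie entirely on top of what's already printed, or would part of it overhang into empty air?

Compare the two slices. At z = 15.12: the r=4.5 cylinder gives a regular 8-gon of circumradius 4.5 (constant along its height) (area = (8/2)·4.500²·sin(360°/8) = 57.28 mm²); the cube at (-3.5, 4.5) does not reach this height (z outside [3, 14]); Taking the first minus the rest: none of the subtracted shapes is present at this height, so the r=4.5 cylinder is unchanged — area = 57.28 mm²; the cylinder at (-3.5, 13) is not intersected at this z (z outside [15.5, 33]); Combining (union): only the result so far is present, so the union is just that shape — area = 57.28 mm². At z = 15.68: the r=4.5 cylinder gives a regular 8-gon of circumradius 4.5 (constant along its height) (area = (8/2)·4.500²·sin(360°/8) = 57.28 mm²); the cube at (-3.5, 4.5) is absent (z outside [3, 14]); Taking the first minus the rest: none of the subtracted shapes is present at this height, so the r=4.5 cylinder is unchanged — area = 57.28 mm²; the r=9 cylinder at (-3.5, 13) gives a regular 8-gon of circumradius 9 (constant along its height) (area = (8/2)·9.000²·sin(360°/8) = 229.10 mm²); Taking the union: the 2 present regions are separate (no shared area or edge), so areas and boundary lengths simply add and each stays a separate island — area = 286.38 mm². Checking containment: at z = 15.68 the cross-section extends beyond the z = 15.12 cross-section by about 229.10 mm².

part overhangs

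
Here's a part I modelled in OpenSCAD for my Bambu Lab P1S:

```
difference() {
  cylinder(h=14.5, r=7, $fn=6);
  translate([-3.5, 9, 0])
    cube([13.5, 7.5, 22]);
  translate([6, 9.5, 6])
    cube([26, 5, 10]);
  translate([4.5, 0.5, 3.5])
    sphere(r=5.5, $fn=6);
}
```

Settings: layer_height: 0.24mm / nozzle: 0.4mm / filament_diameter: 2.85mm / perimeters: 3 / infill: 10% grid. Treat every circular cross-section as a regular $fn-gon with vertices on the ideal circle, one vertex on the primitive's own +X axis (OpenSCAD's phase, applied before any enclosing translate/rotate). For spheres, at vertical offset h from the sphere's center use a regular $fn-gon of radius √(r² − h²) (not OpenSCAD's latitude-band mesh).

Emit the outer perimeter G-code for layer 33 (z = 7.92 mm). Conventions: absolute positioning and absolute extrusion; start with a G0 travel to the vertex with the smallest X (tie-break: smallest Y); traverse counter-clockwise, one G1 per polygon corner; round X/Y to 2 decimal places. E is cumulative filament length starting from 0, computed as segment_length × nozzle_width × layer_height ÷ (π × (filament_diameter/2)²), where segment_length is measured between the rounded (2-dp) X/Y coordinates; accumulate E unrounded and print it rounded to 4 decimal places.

G0 X-7.00 Y0.00 Z7.92
G1 X-3.50 Y-6.06 E0.1053
G1 X3.50 Y-6.06 E0.2106
G1 X5.65 Y-2.33 E0.2754
G1 X2.86 Y-2.33 E0.3174
G1 X1.23 Y0.50 E0.3666
G1 X2.86 Y3.33 E0.4157
G1 X5.07 Y3.33 E0.4490
G1 X3.50 Y6.06 E0.4964
G1 X-3.50 Y6.06 E0.6017
G1 X-7.00 Y0.00 E0.7070

At z = 7.92 mm: the cylinder: section is a regular 6-gon, circumradius r=7; the 13.5×7.5 cube at (-3.5, 9) contributes its full rectangle; the 26×5 cube at (6, 9.5) contributes its full rectangle; the r=5.5 sphere at (4.5, 0.5) contributes a regular 6-gon of circumradius √(5.5²−4.42²) = 3.273; Subtracting the remaining from the first: starting from the r=7 cylinder, the 13.5×7.5 cube at (-3.5, 9) misses the remaining region (no effect); the 26×5 cube at (6, 9.5) misses the remaining region (no effect); the r=5.5 sphere at (4.5, 0.5) partially overlaps it — only the 23.31 mm² overlap (of its 27.83 mm²) is removed, clipping the outline — 1 connected region. The outline is a single polygon with 10 vertices. Extrusion per mm of travel: 0.4 × 0.24 / (π × 1.425²) = 0.015048. Accumulating E over each segment gives final E = 0.7070.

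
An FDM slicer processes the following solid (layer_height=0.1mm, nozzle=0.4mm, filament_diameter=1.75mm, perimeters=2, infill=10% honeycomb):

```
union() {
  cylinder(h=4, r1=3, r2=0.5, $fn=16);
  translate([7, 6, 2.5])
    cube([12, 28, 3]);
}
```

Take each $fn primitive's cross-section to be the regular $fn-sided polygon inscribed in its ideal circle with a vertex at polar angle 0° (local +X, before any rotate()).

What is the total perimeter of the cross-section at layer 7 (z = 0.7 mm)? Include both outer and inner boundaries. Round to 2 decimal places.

16.00 mm

At z = 0.7 mm: the cone (r1=3→r2=0.5) has section circumradius 2.562 here — a regular 16-gon (perimeter = 2·16·2.562·sin(180°/16) = 16.00 mm); the cube at (7, 6) does not reach this height (z outside [2.5, 5.5]); Combining (union): only the cone is present, so the union is just that shape — boundary = 16.00 mm. Overall, the cross-section is a single solid region. Total boundary length (outer) = 16.00 mm.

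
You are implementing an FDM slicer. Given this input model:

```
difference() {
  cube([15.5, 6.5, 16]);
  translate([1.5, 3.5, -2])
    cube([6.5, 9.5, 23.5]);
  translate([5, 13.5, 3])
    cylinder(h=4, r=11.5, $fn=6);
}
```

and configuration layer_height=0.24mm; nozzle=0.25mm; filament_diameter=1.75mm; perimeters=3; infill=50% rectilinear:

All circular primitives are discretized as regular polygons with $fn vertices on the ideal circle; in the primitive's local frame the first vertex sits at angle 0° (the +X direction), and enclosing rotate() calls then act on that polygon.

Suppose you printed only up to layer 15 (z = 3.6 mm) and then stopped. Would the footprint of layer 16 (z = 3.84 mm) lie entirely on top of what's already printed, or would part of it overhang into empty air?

Compare the two slices. At z = 3.6: the cube (footprint 15.5×6.5) is included at this height (area 100.75 mm²); the cube at (1.5, 3.5) (footprint 6.5×9.5) is included at this height (area 61.75 mm²); the r=11.5 cylinder at (5, 13.5) gives a regular 6-gon of circumradius 11.5 (constant along its height) (area = (6/2)·11.500²·sin(360°/6) = 343.60 mm²); After the difference (first − rest): starting from the 15.5×6.5 cube (100.75 mm²), the 6.5×9.5 cube at (1.5, 3.5) partially overlaps it — only the 19.50 mm² overlap (of its 61.75 mm²) is removed, clipping the outline; the r=11.5 cylinder at (5, 13.5) partially overlaps it — only the 15.11 mm² overlap (of its 343.60 mm²) is removed, clipping the outline — area = 66.14 mm². At z = 3.84: the cube is present — its section is the full 15.5×6.5 rectangle (area 100.75 mm²); the cube at (1.5, 3.5) is present — its section is the full 6.5×9.5 rectangle (area 61.75 mm²); the r=11.5 cylinder at (5, 13.5) contributes a regular 6-gon of circumradius 11.5 (area = (6/2)·11.500²·sin(360°/6) = 343.60 mm²); Taking the first minus the rest: starting from the 15.5×6.5 cube (100.75 mm²), the 6.5×9.5 cube at (1.5, 3.5) partially overlaps it — only the 19.50 mm² overlap (of its 61.75 mm²) is removed, clipping the outline; the r=11.5 cylinder at (5, 13.5) partially overlaps it — only the 15.11 mm² overlap (of its 343.60 mm²) is removed, clipping the outline — area = 66.14 mm². Checking containment: the cross-section at z = 3.84 is a subset of the cross-section at z = 3.6.

entirely on top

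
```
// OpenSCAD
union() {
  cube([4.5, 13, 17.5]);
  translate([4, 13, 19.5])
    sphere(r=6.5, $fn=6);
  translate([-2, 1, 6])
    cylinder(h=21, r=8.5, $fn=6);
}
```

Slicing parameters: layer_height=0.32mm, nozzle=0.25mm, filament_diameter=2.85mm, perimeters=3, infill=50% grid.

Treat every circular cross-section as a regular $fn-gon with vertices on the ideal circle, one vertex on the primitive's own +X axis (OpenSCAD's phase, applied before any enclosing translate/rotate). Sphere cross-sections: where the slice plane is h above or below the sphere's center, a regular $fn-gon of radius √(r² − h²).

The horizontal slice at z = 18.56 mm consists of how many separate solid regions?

1

At z = 18.56 mm: the cube is not intersected at this z (z outside [0, 17.5]); the r=6.5 sphere at (4, 13) slices to a regular 6-gon of circumradius 6.432 (√(r²−h²) with h=0.94 from center); the r=8.5 cylinder at (-2, 1) contributes a regular 6-gon of circumradius 8.5; Combining (union): the regions partially overlap (shared area 1.87 mm²), so overlapping operands fuse into one piece — 1 connected region. The result has 1 disconnected region.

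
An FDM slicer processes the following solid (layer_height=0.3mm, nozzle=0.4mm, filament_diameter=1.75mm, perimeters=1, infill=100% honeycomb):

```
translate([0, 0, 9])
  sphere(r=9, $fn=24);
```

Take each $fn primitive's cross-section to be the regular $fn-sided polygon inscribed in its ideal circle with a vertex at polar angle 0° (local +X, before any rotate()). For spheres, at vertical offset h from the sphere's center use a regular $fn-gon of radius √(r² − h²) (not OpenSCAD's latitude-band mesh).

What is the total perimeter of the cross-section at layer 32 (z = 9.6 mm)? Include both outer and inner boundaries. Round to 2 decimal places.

56.26 mm

At z = 9.6 mm: the sphere: section is a regular 24-gon, circumradius = √(r²−h²) = √(9²−0.6²) = 8.980 (perimeter = 2·24·8.980·sin(180°/24) = 56.26 mm). Overall, the cross-section is a single solid region. Total boundary length (outer) = 56.26 mm.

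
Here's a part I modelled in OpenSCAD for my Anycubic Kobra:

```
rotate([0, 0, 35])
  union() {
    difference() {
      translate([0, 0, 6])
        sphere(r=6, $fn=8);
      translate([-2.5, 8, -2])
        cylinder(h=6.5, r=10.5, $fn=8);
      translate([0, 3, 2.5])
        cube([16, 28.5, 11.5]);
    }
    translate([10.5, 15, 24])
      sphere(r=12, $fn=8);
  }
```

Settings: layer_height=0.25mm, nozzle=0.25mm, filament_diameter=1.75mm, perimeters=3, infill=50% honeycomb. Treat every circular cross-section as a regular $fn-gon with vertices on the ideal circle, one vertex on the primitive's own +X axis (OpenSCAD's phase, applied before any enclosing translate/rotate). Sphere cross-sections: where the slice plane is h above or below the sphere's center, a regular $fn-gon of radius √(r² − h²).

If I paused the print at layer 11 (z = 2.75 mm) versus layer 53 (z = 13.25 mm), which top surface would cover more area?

Layer 11 (z = 2.75): the r=6 sphere contributes a regular 8-gon of circumradius √(6²−3.25²) = 5.044 (area = (8/2)·5.044²·sin(360°/8) = 71.95 mm²); the r=10.5 cylinder at (-2.5, 8) gives a regular 8-gon of circumradius 10.5 (constant along its height) (area = (8/2)·10.500²·sin(360°/8) = 311.83 mm²); the cube at (0, 3) is present — its section is the full 16×28.5 rectangle (area 456.00 mm²); Taking the first minus the rest: starting from the r=6 sphere (71.95 mm²), the r=10.5 cylinder at (-2.5, 8) partially overlaps it — only the 47.61 mm² overlap (of its 311.83 mm²) is removed, clipping the outline; the 16×28.5 cube at (0, 3) misses the remaining region (no effect) — area = 24.34 mm²; the sphere at (10.5, 15) is not intersected at this z (|z−center|=21.250 > r=12); Combining (union): only the result so far is present, so the union is just that shape — area = 24.34 mm²; (whole slice rotated 35° about Z — lengths, areas and connectivity unchanged). So its area = 24.34 mm². Layer 53 (z = 13.25): the sphere does not reach this height (|z−center|=7.250 > r=6); the cylinder at (-2.5, 8) is not intersected at this z (z outside [-2, 4.5]); the 16×28.5 cube at (0, 3) contributes its full rectangle (area 456.00 mm²); Taking the first minus the rest: the first operand is absent here, so nothing remains; the r=12 sphere at (10.5, 15) slices to a regular 8-gon of circumradius 5.333 (√(r²−h²) with h=10.75 from center) (area = (8/2)·5.333²·sin(360°/8) = 80.43 mm²); Combining (union): only the r=12 sphere at (10.5, 15) is present, so the union is just that shape — area = 80.43 mm²; (whole slice rotated 35° about Z — lengths, areas and connectivity unchanged). So its area = 80.43 mm². Layer 53 is larger (80.43 vs 24.34 mm²).

layer 53 (z = 13.25 mm)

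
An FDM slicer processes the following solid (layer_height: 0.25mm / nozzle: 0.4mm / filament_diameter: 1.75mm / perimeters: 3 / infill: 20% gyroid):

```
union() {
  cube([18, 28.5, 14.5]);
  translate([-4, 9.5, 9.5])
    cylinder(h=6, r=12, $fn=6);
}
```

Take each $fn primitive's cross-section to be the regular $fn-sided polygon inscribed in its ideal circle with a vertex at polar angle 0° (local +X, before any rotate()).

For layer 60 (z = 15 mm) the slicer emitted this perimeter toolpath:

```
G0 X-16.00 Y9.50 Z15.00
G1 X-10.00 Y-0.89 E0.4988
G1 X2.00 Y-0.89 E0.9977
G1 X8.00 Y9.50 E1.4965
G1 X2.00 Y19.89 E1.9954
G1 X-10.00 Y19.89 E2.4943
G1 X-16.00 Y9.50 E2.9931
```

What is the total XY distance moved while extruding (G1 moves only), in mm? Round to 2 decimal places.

71.99 mm

Sum the Euclidean lengths of each G1 segment: total = 71.99 mm.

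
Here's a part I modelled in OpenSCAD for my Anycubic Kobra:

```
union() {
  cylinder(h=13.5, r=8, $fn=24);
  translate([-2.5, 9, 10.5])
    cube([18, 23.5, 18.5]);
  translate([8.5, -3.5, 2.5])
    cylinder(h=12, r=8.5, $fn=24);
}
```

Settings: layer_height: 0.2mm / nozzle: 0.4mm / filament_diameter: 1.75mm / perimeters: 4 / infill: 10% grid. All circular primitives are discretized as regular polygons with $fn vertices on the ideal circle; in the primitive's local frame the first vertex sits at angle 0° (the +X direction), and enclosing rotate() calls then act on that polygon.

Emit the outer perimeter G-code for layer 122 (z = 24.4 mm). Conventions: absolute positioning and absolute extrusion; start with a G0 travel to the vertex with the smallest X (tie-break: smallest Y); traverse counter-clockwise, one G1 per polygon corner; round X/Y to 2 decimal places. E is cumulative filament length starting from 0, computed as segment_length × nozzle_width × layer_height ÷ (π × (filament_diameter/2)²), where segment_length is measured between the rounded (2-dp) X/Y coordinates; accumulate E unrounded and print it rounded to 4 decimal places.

At z = 24.4 mm: the cylinder is absent (z outside [0, 13.5]); the cube at (-2.5, 9) (footprint 18×23.5) is included at this height; the cylinder at (8.5, -3.5) is absent (z outside [2.5, 14.5]); Taking the union: only the 18×23.5 cube at (-2.5, 9) is present, so the union is just that shape — 1 connected region. The outline is a single polygon with 4 vertices. Extrusion per mm of travel: 0.4 × 0.2 / (π × 0.875²) = 0.033260. Accumulating E over each segment gives final E = 2.7606.

G0 X-2.50 Y9.00 Z24.40
G1 X15.50 Y9.00 E0.5987
G1 X15.50 Y32.50 E1.3803
G1 X-2.50 Y32.50 E1.9790
G1 X-2.50 Y9.00 E2.7606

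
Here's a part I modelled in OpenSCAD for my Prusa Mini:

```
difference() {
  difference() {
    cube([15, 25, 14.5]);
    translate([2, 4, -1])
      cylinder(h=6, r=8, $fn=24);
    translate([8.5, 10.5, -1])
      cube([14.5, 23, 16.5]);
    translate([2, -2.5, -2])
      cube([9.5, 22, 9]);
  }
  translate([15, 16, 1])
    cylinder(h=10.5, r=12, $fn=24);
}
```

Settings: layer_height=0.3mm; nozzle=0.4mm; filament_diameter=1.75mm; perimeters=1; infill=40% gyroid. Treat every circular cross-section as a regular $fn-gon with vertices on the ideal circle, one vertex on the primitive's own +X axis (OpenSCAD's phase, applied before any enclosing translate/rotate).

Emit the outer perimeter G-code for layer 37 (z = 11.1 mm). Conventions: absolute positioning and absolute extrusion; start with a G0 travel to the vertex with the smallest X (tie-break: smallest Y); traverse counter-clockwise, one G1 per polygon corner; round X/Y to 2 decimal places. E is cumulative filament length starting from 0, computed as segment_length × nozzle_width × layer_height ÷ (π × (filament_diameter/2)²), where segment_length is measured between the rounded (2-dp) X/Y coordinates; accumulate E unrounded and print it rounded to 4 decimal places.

At z = 11.1 mm: the cube is present — its section is the full 15×25 rectangle; the cylinder at (2, 4) is absent (z outside [-1, 5]); the cube at (8.5, 10.5) (footprint 14.5×23) is included at this height; the cube at (2, -2.5) is absent (z outside [-2, 7]); Subtracting the remaining from the first: starting from the 15×25 cube, the 14.5×23 cube at (8.5, 10.5) partially overlaps it — only the 94.25 mm² overlap (of its 333.50 mm²) is removed, clipping the outline — 1 connected region; the r=12 cylinder at (15, 16) gives a regular 24-gon of circumradius 12 (constant along its height); Taking the first minus the rest: starting from that combined region, the r=12 cylinder at (15, 16) partially overlaps it — only the 113.66 mm² overlap (of its 447.24 mm²) is removed, clipping the outline — 1 connected region. The outline is a single polygon with 14 vertices. Extrusion per mm of travel: 0.4 × 0.3 / (π × 0.875²) = 0.049890. Accumulating E over each segment gives final E = 4.0029.

G0 X0.00 Y0.00 Z11.10
G1 X15.00 Y0.00 E0.7484
G1 X15.00 Y4.00 E0.9479
G1 X11.89 Y4.41 E1.1044
G1 X9.00 Y5.61 E1.2605
G1 X6.51 Y7.51 E1.4168
G1 X4.61 Y10.00 E1.5731
G1 X3.41 Y12.89 E1.7292
G1 X3.00 Y16.00 E1.8857
G1 X3.41 Y19.11 E2.0422
G1 X4.61 Y22.00 E2.1983
G1 X6.51 Y24.49 E2.3546
G1 X7.19 Y25.00 E2.3970
G1 X0.00 Y25.00 E2.7557
G1 X0.00 Y0.00 E4.0029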